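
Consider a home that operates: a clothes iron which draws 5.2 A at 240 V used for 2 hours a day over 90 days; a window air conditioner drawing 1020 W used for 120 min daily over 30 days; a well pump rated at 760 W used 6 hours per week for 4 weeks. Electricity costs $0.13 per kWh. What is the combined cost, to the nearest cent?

$39.53

clothes iron: Power = 5.2 A × 240 V = 1248 W = 1.248 kW
clothes iron: Runtime = 2 h/day × 90 days = 180 h
clothes iron: 1.248 kW × 180 h = 224.64 kWh
window air conditioner: Runtime = 120 min × 30 = 3600 min = 60 h
window air conditioner: 1.02 kW × 60 h = 61.2 kWh
well pump: Runtime = 6 h/week × 4 weeks = 24 h
well pump: 0.76 kW × 24 h = 18.24 kWh
Total energy = 304.08 kWh
Cost = 304.08 × $0.13 = $39.53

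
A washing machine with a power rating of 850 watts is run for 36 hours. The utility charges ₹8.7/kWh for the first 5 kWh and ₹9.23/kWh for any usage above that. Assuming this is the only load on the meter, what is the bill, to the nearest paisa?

₹279.79

Energy = 0.85 kW × 36 h = 30.6 kWh
Tier 1 (0–5 kWh): 5 × ₹8.7 = ₹43.5
Above 5 kWh: 25.6 × ₹9.23 = ₹236.288
Bill = ₹279.79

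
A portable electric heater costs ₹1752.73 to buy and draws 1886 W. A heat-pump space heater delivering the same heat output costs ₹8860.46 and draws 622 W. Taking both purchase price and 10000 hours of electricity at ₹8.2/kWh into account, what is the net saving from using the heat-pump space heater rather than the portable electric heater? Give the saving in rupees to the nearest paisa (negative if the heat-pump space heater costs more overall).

portable electric heater: ₹1752.73 + (1886/1000) kW × 10000 h × ₹8.2 = ₹1752.73 + ₹154652 = ₹156404.73
heat-pump space heater: ₹8860.46 + (622/1000) kW × 10000 h × ₹8.2 = ₹8860.46 + ₹51004 = ₹59864.46
Saving = ₹156404.73 − ₹59864.46 = ₹96540.27

₹96540.27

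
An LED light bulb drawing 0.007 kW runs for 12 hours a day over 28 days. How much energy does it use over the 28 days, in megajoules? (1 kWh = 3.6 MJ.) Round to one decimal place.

Runtime = 12 h/day × 28 days = 336 h
Energy = 0.007 kW × 336 h = 2.352 kWh
= 2.352 × 3.6 MJ = 8.5 MJ

8.5 MJ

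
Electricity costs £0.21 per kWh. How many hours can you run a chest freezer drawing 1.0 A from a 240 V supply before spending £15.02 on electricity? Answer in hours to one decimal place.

Power = 1.0 A × 240 V = 240 W = 0.24 kW
Energy available = £15.02 ÷ £0.21/kWh = 71.5238 kWh
Hours = 71.5238 kWh ÷ 0.24 kW = 298.0 h

298.0 h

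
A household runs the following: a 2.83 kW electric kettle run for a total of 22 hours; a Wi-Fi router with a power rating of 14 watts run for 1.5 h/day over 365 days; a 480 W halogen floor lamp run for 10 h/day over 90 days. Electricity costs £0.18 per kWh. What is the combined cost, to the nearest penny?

electric kettle: 2.83 kW × 22 h = 62.26 kWh
Wi-Fi router: Runtime = 1.5 h/day × 365 days = 547.5 h
Wi-Fi router: 0.014 kW × 547.5 h = 7.665 kWh
halogen floor lamp: Runtime = 10 h/day × 90 days = 900 h
halogen floor lamp: 0.48 kW × 900 h = 432 kWh
Total energy = 501.925 kWh
Cost = 501.925 × £0.18 = £90.35

£90.35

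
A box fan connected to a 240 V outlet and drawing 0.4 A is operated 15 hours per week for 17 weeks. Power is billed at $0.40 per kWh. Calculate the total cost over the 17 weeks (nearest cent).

Power = 0.4 A × 240 V = 96 W = 0.096 kW
Runtime = 15 h/week × 17 weeks = 255 h
Energy = 0.096 kW × 255 h = 24.48 kWh
Cost = 24.48 kWh × $0.40/kWh = $9.79

$9.79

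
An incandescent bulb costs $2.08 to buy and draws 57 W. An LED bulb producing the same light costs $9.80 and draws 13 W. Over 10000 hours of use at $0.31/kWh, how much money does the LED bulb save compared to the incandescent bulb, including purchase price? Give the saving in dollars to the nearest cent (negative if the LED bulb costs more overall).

$128.68

incandescent bulb: $2.08 + (57/1000) kW × 10000 h × $0.31 = $2.08 + $176.7 = $178.78
LED bulb: $9.80 + (13/1000) kW × 10000 h × $0.31 = $9.80 + $40.3 = $50.1
Saving = $178.78 − $50.1 = $128.68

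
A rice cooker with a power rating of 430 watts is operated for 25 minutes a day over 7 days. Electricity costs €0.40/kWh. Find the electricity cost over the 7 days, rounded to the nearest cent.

€0.50

Runtime = 25 min × 7 = 175 min = 2.916666… h
Energy = 0.43 kW × 2.916666… h = 1.254166… kWh
Cost = 1.254166… kWh × €0.40/kWh = €0.50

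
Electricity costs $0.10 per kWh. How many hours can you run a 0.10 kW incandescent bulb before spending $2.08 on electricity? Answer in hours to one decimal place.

Energy available = $2.08 ÷ $0.10/kWh = 20.8 kWh
Hours = 20.8 kWh ÷ 0.1 kW = 208.0 h

208.0 h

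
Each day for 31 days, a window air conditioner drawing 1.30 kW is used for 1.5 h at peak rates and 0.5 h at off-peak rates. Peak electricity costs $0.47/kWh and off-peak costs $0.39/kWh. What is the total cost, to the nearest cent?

Peak energy = 1.3 kW × 1.5 h × 31 = 60.45 kWh
Off-peak energy = 1.3 kW × 0.5 h × 31 = 20.15 kWh
Cost = 60.45 × $0.47 + 20.15 × $0.39 = $28.4115 + $7.8585 = $36.27

$36.27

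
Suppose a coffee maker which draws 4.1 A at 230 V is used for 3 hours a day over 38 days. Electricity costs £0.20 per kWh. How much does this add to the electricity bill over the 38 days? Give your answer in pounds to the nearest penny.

£21.50

Power = 4.1 A × 230 V = 943 W = 0.943 kW
Runtime = 3 h/day × 38 days = 114 h
Energy = 0.943 kW × 114 h = 107.502 kWh
Cost = 107.502 kWh × £0.20/kWh = £21.50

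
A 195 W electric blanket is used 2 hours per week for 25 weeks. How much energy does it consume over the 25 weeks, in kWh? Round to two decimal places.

9.75 kWh

Runtime = 2 h/week × 25 weeks = 50 h
Energy = 0.195 kW × 50 h = 9.75 kWh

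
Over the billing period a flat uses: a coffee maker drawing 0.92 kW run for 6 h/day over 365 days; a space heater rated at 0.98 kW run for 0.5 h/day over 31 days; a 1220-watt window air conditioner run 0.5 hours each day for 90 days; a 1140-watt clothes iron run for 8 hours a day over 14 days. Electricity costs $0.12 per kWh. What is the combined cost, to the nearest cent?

$265.51

coffee maker: Runtime = 6 h/day × 365 days = 2190 h
coffee maker: 0.92 kW × 2190 h = 2014.8 kWh
space heater: Runtime = 0.5 h/day × 31 days = 15.5 h
space heater: 0.98 kW × 15.5 h = 15.19 kWh
window air conditioner: Runtime = 0.5 h/day × 90 days = 45 h
window air conditioner: 1.22 kW × 45 h = 54.9 kWh
clothes iron: Runtime = 8 h/day × 14 days = 112 h
clothes iron: 1.14 kW × 112 h = 127.68 kWh
Total energy = 2212.57 kWh
Cost = 2212.57 × $0.12 = $265.51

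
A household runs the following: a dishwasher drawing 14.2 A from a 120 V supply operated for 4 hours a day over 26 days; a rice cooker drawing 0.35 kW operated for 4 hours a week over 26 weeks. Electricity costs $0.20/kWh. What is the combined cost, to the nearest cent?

dishwasher: Power = 14.2 A × 120 V = 1704 W = 1.704 kW
dishwasher: Runtime = 4 h/day × 26 days = 104 h
dishwasher: 1.704 kW × 104 h = 177.216 kWh
rice cooker: Runtime = 4 h/week × 26 weeks = 104 h
rice cooker: 0.35 kW × 104 h = 36.4 kWh
Total energy = 213.616 kWh
Cost = 213.616 × $0.20 = $42.72

$42.72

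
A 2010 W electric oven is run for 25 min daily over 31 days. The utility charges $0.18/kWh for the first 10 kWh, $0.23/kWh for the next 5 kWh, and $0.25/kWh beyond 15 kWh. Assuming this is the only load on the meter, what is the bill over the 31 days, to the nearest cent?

Runtime = 25 min × 31 = 775 min = 12.916666… h
Energy = 2.01 kW × 12.916666… h = 25.9625 kWh
Tier 1 (0–10 kWh): 10 × $0.18 = $1.8
Tier 2 (10–15 kWh): 5 × $0.23 = $1.15
Above 15 kWh: 10.9625 × $0.25 = $2.740625
Bill = $5.69

$5.69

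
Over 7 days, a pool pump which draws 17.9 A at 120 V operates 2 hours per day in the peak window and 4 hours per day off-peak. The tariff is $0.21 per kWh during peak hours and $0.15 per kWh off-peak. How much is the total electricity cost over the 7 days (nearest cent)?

$15.34

Power = 17.9 A × 120 V = 2148 W = 2.148 kW
Peak energy = 2.148 kW × 2 h × 7 = 30.072 kWh
Off-peak energy = 2.148 kW × 4 h × 7 = 60.144 kWh
Cost = 30.072 × $0.21 + 60.144 × $0.15 = $6.31512 + $9.0216 = $15.34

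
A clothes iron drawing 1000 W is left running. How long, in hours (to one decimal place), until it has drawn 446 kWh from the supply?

Hours = 446 kWh ÷ 1 kW = 446.0 h

446.0 h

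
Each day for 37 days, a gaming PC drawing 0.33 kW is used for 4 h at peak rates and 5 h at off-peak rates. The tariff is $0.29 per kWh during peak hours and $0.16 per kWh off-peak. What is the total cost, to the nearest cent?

$23.93

Peak energy = 0.33 kW × 4 h × 37 = 48.84 kWh
Off-peak energy = 0.33 kW × 5 h × 37 = 61.05 kWh
Cost = 48.84 × $0.29 + 61.05 × $0.16 = $14.1636 + $9.768 = $23.93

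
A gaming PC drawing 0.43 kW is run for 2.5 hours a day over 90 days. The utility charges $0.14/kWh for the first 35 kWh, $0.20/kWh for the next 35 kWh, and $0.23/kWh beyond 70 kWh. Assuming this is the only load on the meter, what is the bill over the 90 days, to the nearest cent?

Runtime = 2.5 h/day × 90 days = 225 h
Energy = 0.43 kW × 225 h = 96.75 kWh
Tier 1 (0–35 kWh): 35 × $0.14 = $4.9
Tier 2 (35–70 kWh): 35 × $0.20 = $7
Above 70 kWh: 26.75 × $0.23 = $6.1525
Bill = $18.05

$18.05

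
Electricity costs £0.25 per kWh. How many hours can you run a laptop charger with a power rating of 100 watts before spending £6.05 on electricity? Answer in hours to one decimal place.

Energy available = £6.05 ÷ £0.25/kWh = 24.2 kWh
Hours = 24.2 kWh ÷ 0.1 kW = 242.0 h

242.0 h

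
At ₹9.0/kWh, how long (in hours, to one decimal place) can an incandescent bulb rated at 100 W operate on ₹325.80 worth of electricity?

Energy available = ₹325.80 ÷ ₹9.0/kWh = 36.2 kWh
Hours = 36.2 kWh ÷ 0.1 kW = 362.0 h

362.0 h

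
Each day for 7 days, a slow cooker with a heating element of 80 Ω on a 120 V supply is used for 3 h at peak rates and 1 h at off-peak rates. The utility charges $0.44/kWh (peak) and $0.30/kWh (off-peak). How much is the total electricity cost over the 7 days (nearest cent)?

Power = V²/R = 120²/80 = 180 W = 0.18 kW
Peak energy = 0.18 kW × 3 h × 7 = 3.78 kWh
Off-peak energy = 0.18 kW × 1 h × 7 = 1.26 kWh
Cost = 3.78 × $0.44 + 1.26 × $0.30 = $1.6632 + $0.378 = $2.04

$2.04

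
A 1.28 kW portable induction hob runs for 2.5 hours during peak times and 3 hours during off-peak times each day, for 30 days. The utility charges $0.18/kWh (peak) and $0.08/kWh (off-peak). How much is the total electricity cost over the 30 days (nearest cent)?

Peak energy = 1.28 kW × 2.5 h × 30 = 96 kWh
Off-peak energy = 1.28 kW × 3 h × 30 = 115.2 kWh
Cost = 96 × $0.18 + 115.2 × $0.08 = $17.28 + $9.216 = $26.50

$26.50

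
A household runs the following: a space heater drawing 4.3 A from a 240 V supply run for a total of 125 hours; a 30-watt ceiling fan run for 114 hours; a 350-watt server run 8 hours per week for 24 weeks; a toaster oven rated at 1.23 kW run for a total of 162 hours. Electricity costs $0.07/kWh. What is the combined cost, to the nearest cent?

space heater: Power = 4.3 A × 240 V = 1032 W = 1.032 kW
space heater: 1.032 kW × 125 h = 129 kWh
ceiling fan: 0.03 kW × 114 h = 3.42 kWh
server: Runtime = 8 h/week × 24 weeks = 192 h
server: 0.35 kW × 192 h = 67.2 kWh
toaster oven: 1.23 kW × 162 h = 199.26 kWh
Total energy = 398.88 kWh
Cost = 398.88 × $0.07 = $27.92

$27.92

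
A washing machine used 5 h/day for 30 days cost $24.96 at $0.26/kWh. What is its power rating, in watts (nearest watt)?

Energy = $24.96 ÷ $0.26/kWh = 96 kWh
Runtime = 5 h/day × 30 days = 150 h
Power = 96 kWh ÷ 150 h = 0.64 kW = 640 W

640 W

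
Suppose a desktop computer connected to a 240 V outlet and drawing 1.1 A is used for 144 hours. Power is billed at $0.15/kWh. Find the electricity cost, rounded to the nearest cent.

$5.70

Power = 1.1 A × 240 V = 264 W = 0.264 kW
Energy = 0.264 kW × 144 h = 38.016 kWh
Cost = 38.016 kWh × $0.15/kWh = $5.70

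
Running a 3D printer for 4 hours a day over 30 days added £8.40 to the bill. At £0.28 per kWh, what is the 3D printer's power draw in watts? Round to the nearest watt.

250 W

Energy = £8.40 ÷ £0.28/kWh = 30 kWh
Runtime = 4 h/day × 30 days = 120 h
Power = 30 kWh ÷ 120 h = 0.25 kW = 250 W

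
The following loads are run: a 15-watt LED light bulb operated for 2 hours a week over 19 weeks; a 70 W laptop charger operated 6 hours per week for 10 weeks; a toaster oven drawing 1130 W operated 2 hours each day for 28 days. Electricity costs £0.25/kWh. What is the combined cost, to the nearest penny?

£17.01

LED light bulb: Runtime = 2 h/week × 19 weeks = 38 h
LED light bulb: 0.015 kW × 38 h = 0.57 kWh
laptop charger: Runtime = 6 h/week × 10 weeks = 60 h
laptop charger: 0.07 kW × 60 h = 4.2 kWh
toaster oven: Runtime = 2 h/day × 28 days = 56 h
toaster oven: 1.13 kW × 56 h = 63.28 kWh
Total energy = 68.05 kWh
Cost = 68.05 × £0.25 = £17.01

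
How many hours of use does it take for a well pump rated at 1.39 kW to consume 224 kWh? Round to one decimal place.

161.2 h

Hours = 224 kWh ÷ 1.39 kW = 161.2 h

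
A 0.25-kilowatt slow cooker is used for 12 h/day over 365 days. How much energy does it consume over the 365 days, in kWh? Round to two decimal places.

Runtime = 12 h/day × 365 days = 4380 h
Energy = 0.25 kW × 4380 h = 1095 kWh

1095.00 kWh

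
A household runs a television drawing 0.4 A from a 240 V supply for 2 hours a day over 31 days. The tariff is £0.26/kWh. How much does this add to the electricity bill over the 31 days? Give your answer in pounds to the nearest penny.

Power = 0.4 A × 240 V = 96 W = 0.096 kW
Runtime = 2 h/day × 31 days = 62 h
Energy = 0.096 kW × 62 h = 5.952 kWh
Cost = 5.952 kWh × £0.26/kWh = £1.55

£1.55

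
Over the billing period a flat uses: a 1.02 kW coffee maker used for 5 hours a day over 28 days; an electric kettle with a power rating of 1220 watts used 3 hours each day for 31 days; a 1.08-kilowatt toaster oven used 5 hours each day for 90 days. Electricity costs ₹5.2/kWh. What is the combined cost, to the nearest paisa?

₹3859.75

coffee maker: Runtime = 5 h/day × 28 days = 140 h
coffee maker: 1.02 kW × 140 h = 142.8 kWh
electric kettle: Runtime = 3 h/day × 31 days = 93 h
electric kettle: 1.22 kW × 93 h = 113.46 kWh
toaster oven: Runtime = 5 h/day × 90 days = 450 h
toaster oven: 1.08 kW × 450 h = 486 kWh
Total energy = 742.26 kWh
Cost = 742.26 × ₹5.2 = ₹3859.75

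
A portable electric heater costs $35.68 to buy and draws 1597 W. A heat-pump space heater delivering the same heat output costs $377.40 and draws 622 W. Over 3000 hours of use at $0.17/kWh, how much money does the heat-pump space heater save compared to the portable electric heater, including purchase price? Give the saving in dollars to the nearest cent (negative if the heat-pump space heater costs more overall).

$155.53

portable electric heater: $35.68 + (1597/1000) kW × 3000 h × $0.17 = $35.68 + $814.47 = $850.15
heat-pump space heater: $377.40 + (622/1000) kW × 3000 h × $0.17 = $377.40 + $317.22 = $694.62
Saving = $850.15 − $694.62 = $155.53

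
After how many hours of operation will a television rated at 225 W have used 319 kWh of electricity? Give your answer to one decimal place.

1417.8 h

Hours = 319 kWh ÷ 0.225 kW = 1417.8 h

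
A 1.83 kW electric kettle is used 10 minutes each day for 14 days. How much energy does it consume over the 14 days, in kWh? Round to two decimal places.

Runtime = 10 min × 14 = 140 min = 2.333333… h
Energy = 1.83 kW × 2.333333… h = 4.27 kWh

4.27 kWh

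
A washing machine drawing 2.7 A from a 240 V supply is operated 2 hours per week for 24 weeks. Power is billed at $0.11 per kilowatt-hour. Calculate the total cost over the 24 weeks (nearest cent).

Power = 2.7 A × 240 V = 648 W = 0.648 kW
Runtime = 2 h/week × 24 weeks = 48 h
Energy = 0.648 kW × 48 h = 31.104 kWh
Cost = 31.104 kWh × $0.11/kWh = $3.42

$3.42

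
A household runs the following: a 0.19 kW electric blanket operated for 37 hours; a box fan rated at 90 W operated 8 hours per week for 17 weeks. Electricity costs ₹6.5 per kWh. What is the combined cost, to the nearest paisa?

₹125.26

electric blanket: 0.19 kW × 37 h = 7.03 kWh
box fan: Runtime = 8 h/week × 17 weeks = 136 h
box fan: 0.09 kW × 136 h = 12.24 kWh
Total energy = 19.27 kWh
Cost = 19.27 × ₹6.5 = ₹125.26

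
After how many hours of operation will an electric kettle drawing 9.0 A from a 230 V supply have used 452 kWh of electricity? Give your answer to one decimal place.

218.4 h

Power = 9.0 A × 230 V = 2070 W = 2.07 kW
Hours = 452 kWh ÷ 2.07 kW = 218.4 h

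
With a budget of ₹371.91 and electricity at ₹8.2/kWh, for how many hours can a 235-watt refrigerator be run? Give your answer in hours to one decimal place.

193.0 h

Energy available = ₹371.91 ÷ ₹8.2/kWh = 45.3549 kWh
Hours = 45.3549 kWh ÷ 0.235 kW = 193.0 h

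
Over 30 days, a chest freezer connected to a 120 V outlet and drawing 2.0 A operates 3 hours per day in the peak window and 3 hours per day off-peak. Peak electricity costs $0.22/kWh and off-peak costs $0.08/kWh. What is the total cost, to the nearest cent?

$6.48

Power = 2.0 A × 120 V = 240 W = 0.24 kW
Peak energy = 0.24 kW × 3 h × 30 = 21.6 kWh
Off-peak energy = 0.24 kW × 3 h × 30 = 21.6 kWh
Cost = 21.6 × $0.22 + 21.6 × $0.08 = $4.752 + $1.728 = $6.48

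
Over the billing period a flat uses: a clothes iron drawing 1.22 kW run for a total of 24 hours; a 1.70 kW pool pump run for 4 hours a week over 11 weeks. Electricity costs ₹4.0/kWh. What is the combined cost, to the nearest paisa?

₹416.32

clothes iron: 1.22 kW × 24 h = 29.28 kWh
pool pump: Runtime = 4 h/week × 11 weeks = 44 h
pool pump: 1.7 kW × 44 h = 74.8 kWh
Total energy = 104.08 kWh
Cost = 104.08 × ₹4.0 = ₹416.32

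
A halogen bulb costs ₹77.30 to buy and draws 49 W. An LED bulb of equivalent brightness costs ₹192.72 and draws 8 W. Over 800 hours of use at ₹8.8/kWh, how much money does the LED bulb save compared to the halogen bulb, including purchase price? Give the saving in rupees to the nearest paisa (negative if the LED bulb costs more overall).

₹173.22

halogen bulb: ₹77.30 + (49/1000) kW × 800 h × ₹8.8 = ₹77.30 + ₹344.96 = ₹422.26
LED bulb: ₹192.72 + (8/1000) kW × 800 h × ₹8.8 = ₹192.72 + ₹56.32 = ₹249.04
Saving = ₹422.26 − ₹249.04 = ₹173.22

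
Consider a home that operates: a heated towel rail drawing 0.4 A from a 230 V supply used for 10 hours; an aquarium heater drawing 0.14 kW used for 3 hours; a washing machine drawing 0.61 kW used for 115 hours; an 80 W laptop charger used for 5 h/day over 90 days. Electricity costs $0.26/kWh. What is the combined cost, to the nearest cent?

heated towel rail: Power = 0.4 A × 230 V = 92 W = 0.092 kW
heated towel rail: 0.092 kW × 10 h = 0.92 kWh
aquarium heater: 0.14 kW × 3 h = 0.42 kWh
washing machine: 0.61 kW × 115 h = 70.15 kWh
laptop charger: Runtime = 5 h/day × 90 days = 450 h
laptop charger: 0.08 kW × 450 h = 36 kWh
Total energy = 107.49 kWh
Cost = 107.49 × $0.26 = $27.95

$27.95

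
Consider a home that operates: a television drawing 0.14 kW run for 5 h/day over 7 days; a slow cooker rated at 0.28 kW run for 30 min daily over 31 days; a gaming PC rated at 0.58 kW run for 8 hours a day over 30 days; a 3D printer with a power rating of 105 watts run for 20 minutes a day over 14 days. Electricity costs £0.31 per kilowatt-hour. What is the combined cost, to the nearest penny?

television: Runtime = 5 h/day × 7 days = 35 h
television: 0.14 kW × 35 h = 4.9 kWh
slow cooker: Runtime = 30 min × 31 = 930 min = 15.5 h
slow cooker: 0.28 kW × 15.5 h = 4.34 kWh
gaming PC: Runtime = 8 h/day × 30 days = 240 h
gaming PC: 0.58 kW × 240 h = 139.2 kWh
3D printer: Runtime = 20 min × 14 = 280 min = 4.666666… h
3D printer: 0.105 kW × 4.666666… h = 0.49 kWh
Total energy = 148.93 kWh
Cost = 148.93 × £0.31 = £46.17

£46.17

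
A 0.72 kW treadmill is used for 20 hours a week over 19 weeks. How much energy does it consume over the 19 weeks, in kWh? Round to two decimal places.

Runtime = 20 h/week × 19 weeks = 380 h
Energy = 0.72 kW × 380 h = 273.6 kWh

273.60 kWh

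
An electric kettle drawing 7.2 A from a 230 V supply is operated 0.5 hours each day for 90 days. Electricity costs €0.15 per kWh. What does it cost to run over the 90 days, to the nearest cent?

€11.18

Power = 7.2 A × 230 V = 1656 W = 1.656 kW
Runtime = 0.5 h/day × 90 days = 45 h
Energy = 1.656 kW × 45 h = 74.52 kWh
Cost = 74.52 kWh × €0.15/kWh = €11.18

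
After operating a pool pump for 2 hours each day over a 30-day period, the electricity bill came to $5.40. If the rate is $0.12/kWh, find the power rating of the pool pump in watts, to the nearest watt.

750 W

Energy = $5.40 ÷ $0.12/kWh = 45 kWh
Runtime = 2 h/day × 30 days = 60 h
Power = 45 kWh ÷ 60 h = 0.75 kW = 750 W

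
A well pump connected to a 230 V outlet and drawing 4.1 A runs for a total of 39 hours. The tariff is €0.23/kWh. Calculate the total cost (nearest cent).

Power = 4.1 A × 230 V = 943 W = 0.943 kW
Energy = 0.943 kW × 39 h = 36.777 kWh
Cost = 36.777 kWh × €0.23/kWh = €8.46

€8.46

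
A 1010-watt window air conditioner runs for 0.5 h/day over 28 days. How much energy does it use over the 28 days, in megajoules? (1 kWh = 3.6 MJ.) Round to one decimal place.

50.9 MJ

Runtime = 0.5 h/day × 28 days = 14 h
Energy = 1.01 kW × 14 h = 14.14 kWh
= 14.14 × 3.6 MJ = 50.9 MJ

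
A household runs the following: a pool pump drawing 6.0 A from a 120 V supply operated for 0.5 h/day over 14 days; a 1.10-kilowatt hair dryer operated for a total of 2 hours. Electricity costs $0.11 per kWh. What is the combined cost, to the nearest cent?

pool pump: Power = 6.0 A × 120 V = 720 W = 0.72 kW
pool pump: Runtime = 0.5 h/day × 14 days = 7 h
pool pump: 0.72 kW × 7 h = 5.04 kWh
hair dryer: 1.1 kW × 2 h = 2.2 kWh
Total energy = 7.24 kWh
Cost = 7.24 × $0.11 = $0.80

$0.80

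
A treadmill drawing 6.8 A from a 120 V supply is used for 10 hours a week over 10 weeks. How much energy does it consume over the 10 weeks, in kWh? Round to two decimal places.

81.60 kWh

Power = 6.8 A × 120 V = 816 W = 0.816 kW
Runtime = 10 h/week × 10 weeks = 100 h
Energy = 0.816 kW × 100 h = 81.6 kWh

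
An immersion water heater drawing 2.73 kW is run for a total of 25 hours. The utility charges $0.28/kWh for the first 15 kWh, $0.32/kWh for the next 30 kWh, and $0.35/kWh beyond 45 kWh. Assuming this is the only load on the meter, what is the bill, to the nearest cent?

Energy = 2.73 kW × 25 h = 68.25 kWh
Tier 1 (0–15 kWh): 15 × $0.28 = $4.2
Tier 2 (15–45 kWh): 30 × $0.32 = $9.6
Above 45 kWh: 23.25 × $0.35 = $8.1375
Bill = $21.94

$21.94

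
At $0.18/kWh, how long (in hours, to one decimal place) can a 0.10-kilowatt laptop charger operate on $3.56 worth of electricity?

Energy available = $3.56 ÷ $0.18/kWh = 19.7778 kWh
Hours = 19.7778 kWh ÷ 0.1 kW = 197.8 h

197.8 h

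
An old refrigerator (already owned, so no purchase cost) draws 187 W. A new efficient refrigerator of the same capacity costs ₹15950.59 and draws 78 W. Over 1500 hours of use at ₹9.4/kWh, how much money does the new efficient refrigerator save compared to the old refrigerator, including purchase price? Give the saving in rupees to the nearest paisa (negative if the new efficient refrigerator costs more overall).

old refrigerator: ₹0.00 + (187/1000) kW × 1500 h × ₹9.4 = ₹0.00 + ₹2636.7 = ₹2636.7
new efficient refrigerator: ₹15950.59 + (78/1000) kW × 1500 h × ₹9.4 = ₹15950.59 + ₹1099.8 = ₹17050.39
Saving = ₹2636.7 − ₹17050.39 = −₹14413.69

-₹14413.69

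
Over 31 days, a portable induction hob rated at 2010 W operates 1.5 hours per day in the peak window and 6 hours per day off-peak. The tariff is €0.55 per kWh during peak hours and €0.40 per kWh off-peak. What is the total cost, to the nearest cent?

€200.95

Peak energy = 2.01 kW × 1.5 h × 31 = 93.465 kWh
Off-peak energy = 2.01 kW × 6 h × 31 = 373.86 kWh
Cost = 93.465 × €0.55 + 373.86 × €0.40 = €51.40575 + €149.544 = €200.95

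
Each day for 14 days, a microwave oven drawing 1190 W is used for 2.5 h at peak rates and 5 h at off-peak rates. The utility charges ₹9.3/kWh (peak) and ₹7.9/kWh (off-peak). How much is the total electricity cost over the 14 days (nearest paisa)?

₹1045.42

Peak energy = 1.19 kW × 2.5 h × 14 = 41.65 kWh
Off-peak energy = 1.19 kW × 5 h × 14 = 83.3 kWh
Cost = 41.65 × ₹9.3 + 83.3 × ₹7.9 = ₹387.345 + ₹658.07 = ₹1045.42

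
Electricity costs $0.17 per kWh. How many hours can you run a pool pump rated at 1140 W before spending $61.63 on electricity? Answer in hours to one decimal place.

318.0 h

Energy available = $61.63 ÷ $0.17/kWh = 362.5294 kWh
Hours = 362.5294 kWh ÷ 1.14 kW = 318.0 h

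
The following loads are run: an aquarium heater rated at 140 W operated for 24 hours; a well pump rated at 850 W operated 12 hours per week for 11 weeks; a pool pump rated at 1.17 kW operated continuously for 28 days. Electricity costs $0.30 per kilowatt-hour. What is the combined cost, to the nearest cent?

$270.54

aquarium heater: 0.14 kW × 24 h = 3.36 kWh
well pump: Runtime = 12 h/week × 11 weeks = 132 h
well pump: 0.85 kW × 132 h = 112.2 kWh
pool pump: Runtime = 24 h × 28 = 672 h
pool pump: 1.17 kW × 672 h = 786.24 kWh
Total energy = 901.8 kWh
Cost = 901.8 × $0.30 = $270.54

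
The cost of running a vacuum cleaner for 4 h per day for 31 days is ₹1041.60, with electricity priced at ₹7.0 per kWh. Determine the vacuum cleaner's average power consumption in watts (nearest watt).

1200 W

Energy = ₹1041.60 ÷ ₹7.0/kWh = 148.8 kWh
Runtime = 4 h/day × 31 days = 124 h
Power = 148.8 kWh ÷ 124 h = 1.2 kW = 1200 W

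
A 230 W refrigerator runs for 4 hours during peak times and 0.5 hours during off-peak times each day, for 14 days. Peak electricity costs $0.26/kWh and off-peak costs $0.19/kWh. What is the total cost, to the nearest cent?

$3.65

Peak energy = 0.23 kW × 4 h × 14 = 12.88 kWh
Off-peak energy = 0.23 kW × 0.5 h × 14 = 1.61 kWh
Cost = 12.88 × $0.26 + 1.61 × $0.19 = $3.3488 + $0.3059 = $3.65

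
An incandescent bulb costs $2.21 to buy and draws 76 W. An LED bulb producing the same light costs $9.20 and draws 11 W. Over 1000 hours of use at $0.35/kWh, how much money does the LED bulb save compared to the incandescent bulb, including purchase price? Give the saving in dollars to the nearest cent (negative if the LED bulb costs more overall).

$15.76

incandescent bulb: $2.21 + (76/1000) kW × 1000 h × $0.35 = $2.21 + $26.6 = $28.81
LED bulb: $9.20 + (11/1000) kW × 1000 h × $0.35 = $9.20 + $3.85 = $13.05
Saving = $28.81 − $13.05 = $15.76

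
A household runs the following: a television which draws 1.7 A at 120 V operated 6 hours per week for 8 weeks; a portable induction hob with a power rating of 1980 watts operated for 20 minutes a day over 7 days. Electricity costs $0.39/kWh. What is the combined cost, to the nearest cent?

$5.62

television: Power = 1.7 A × 120 V = 204 W = 0.204 kW
television: Runtime = 6 h/week × 8 weeks = 48 h
television: 0.204 kW × 48 h = 9.792 kWh
portable induction hob: Runtime = 20 min × 7 = 140 min = 2.333333… h
portable induction hob: 1.98 kW × 2.333333… h = 4.62 kWh
Total energy = 14.412 kWh
Cost = 14.412 × $0.39 = $5.62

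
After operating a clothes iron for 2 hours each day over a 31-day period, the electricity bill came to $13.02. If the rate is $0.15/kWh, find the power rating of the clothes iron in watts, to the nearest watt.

1400 W

Energy = $13.02 ÷ $0.15/kWh = 86.8 kWh
Runtime = 2 h/day × 31 days = 62 h
Power = 86.8 kWh ÷ 62 h = 1.4 kW = 1400 W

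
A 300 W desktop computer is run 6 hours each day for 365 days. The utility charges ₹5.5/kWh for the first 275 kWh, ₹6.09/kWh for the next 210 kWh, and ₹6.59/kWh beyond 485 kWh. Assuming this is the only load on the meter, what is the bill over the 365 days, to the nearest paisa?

Runtime = 6 h/day × 365 days = 2190 h
Energy = 0.3 kW × 2190 h = 657 kWh
Tier 1 (0–275 kWh): 275 × ₹5.5 = ₹1512.5
Tier 2 (275–485 kWh): 210 × ₹6.09 = ₹1278.9
Above 485 kWh: 172 × ₹6.59 = ₹1133.48
Bill = ₹3924.88

₹3924.88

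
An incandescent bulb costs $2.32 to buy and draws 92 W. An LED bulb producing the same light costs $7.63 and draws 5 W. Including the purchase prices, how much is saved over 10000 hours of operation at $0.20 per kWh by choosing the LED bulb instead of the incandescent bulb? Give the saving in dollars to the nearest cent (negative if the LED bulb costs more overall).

incandescent bulb: $2.32 + (92/1000) kW × 10000 h × $0.20 = $2.32 + $184 = $186.32
LED bulb: $7.63 + (5/1000) kW × 10000 h × $0.20 = $7.63 + $10 = $17.63
Saving = $186.32 − $17.63 = $168.69

$168.69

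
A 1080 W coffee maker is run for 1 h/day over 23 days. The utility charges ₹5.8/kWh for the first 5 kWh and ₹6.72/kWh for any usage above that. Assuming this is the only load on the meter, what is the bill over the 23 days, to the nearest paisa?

Runtime = 1 h/day × 23 days = 23 h
Energy = 1.08 kW × 23 h = 24.84 kWh
Tier 1 (0–5 kWh): 5 × ₹5.8 = ₹29
Above 5 kWh: 19.84 × ₹6.72 = ₹133.3248
Bill = ₹162.32

₹162.32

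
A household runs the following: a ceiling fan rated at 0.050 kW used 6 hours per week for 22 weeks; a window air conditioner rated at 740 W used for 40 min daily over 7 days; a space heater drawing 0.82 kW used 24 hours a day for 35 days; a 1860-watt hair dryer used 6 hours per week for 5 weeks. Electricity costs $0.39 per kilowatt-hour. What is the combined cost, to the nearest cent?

$294.31

ceiling fan: Runtime = 6 h/week × 22 weeks = 132 h
ceiling fan: 0.05 kW × 132 h = 6.6 kWh
window air conditioner: Runtime = 40 min × 7 = 280 min = 4.666666… h
window air conditioner: 0.74 kW × 4.666666… h = 3.453333… kWh
space heater: Runtime = 24 h × 35 = 840 h
space heater: 0.82 kW × 840 h = 688.8 kWh
hair dryer: Runtime = 6 h/week × 5 weeks = 30 h
hair dryer: 1.86 kW × 30 h = 55.8 kWh
Total energy = 754.653333… kWh
Cost = 754.653333… × $0.39 = $294.31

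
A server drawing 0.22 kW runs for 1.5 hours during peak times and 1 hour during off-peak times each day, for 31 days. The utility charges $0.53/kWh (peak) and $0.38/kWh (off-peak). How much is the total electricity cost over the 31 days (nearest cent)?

$8.01

Peak energy = 0.22 kW × 1.5 h × 31 = 10.23 kWh
Off-peak energy = 0.22 kW × 1 h × 31 = 6.82 kWh
Cost = 10.23 × $0.53 + 6.82 × $0.38 = $5.4219 + $2.5916 = $8.01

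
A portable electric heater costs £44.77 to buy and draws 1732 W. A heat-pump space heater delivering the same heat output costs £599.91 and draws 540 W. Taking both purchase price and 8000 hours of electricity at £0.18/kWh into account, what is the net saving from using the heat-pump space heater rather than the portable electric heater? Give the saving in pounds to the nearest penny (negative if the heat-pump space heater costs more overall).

portable electric heater: £44.77 + (1732/1000) kW × 8000 h × £0.18 = £44.77 + £2494.08 = £2538.85
heat-pump space heater: £599.91 + (540/1000) kW × 8000 h × £0.18 = £599.91 + £777.6 = £1377.51
Saving = £2538.85 − £1377.51 = £1161.34

£1161.34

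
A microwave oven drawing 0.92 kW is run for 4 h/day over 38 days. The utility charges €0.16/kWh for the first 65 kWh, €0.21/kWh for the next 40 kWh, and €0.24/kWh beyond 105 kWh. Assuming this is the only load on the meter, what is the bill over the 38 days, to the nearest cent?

Runtime = 4 h/day × 38 days = 152 h
Energy = 0.92 kW × 152 h = 139.84 kWh
Tier 1 (0–65 kWh): 65 × €0.16 = €10.4
Tier 2 (65–105 kWh): 40 × €0.21 = €8.4
Above 105 kWh: 34.84 × €0.24 = €8.3616
Bill = €27.16

€27.16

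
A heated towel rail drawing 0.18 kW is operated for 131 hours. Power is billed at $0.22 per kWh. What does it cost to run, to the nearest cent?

Energy = 0.18 kW × 131 h = 23.58 kWh
Cost = 23.58 kWh × $0.22/kWh = $5.19

$5.19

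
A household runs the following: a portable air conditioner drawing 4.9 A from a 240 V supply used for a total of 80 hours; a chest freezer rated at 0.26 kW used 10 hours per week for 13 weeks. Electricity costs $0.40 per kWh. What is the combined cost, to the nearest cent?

$51.15

portable air conditioner: Power = 4.9 A × 240 V = 1176 W = 1.176 kW
portable air conditioner: 1.176 kW × 80 h = 94.08 kWh
chest freezer: Runtime = 10 h/week × 13 weeks = 130 h
chest freezer: 0.26 kW × 130 h = 33.8 kWh
Total energy = 127.88 kWh
Cost = 127.88 × $0.40 = $51.15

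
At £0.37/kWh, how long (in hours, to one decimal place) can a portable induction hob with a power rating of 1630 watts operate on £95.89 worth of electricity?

Energy available = £95.89 ÷ £0.37/kWh = 259.1622 kWh
Hours = 259.1622 kWh ÷ 1.63 kW = 159.0 h

159.0 h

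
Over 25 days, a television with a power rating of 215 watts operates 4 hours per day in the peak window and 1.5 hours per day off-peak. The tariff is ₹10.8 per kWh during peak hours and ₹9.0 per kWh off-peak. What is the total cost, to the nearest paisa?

₹304.76

Peak energy = 0.215 kW × 4 h × 25 = 21.5 kWh
Off-peak energy = 0.215 kW × 1.5 h × 25 = 8.0625 kWh
Cost = 21.5 × ₹10.8 + 8.0625 × ₹9.0 = ₹232.2 + ₹72.5625 = ₹304.76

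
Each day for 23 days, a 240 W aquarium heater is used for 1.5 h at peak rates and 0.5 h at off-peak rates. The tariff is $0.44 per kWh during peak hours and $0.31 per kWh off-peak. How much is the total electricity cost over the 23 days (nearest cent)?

Peak energy = 0.24 kW × 1.5 h × 23 = 8.28 kWh
Off-peak energy = 0.24 kW × 0.5 h × 23 = 2.76 kWh
Cost = 8.28 × $0.44 + 2.76 × $0.31 = $3.6432 + $0.8556 = $4.50

$4.50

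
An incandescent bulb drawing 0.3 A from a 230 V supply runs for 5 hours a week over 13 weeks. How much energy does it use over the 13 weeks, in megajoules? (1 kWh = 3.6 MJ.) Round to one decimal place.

Power = 0.3 A × 230 V = 69 W = 0.069 kW
Runtime = 5 h/week × 13 weeks = 65 h
Energy = 0.069 kW × 65 h = 4.485 kWh
= 4.485 × 3.6 MJ = 16.1 MJ

16.1 MJ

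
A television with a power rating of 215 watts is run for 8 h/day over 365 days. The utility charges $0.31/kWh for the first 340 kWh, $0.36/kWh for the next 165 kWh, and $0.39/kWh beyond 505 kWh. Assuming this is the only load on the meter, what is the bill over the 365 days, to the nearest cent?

Runtime = 8 h/day × 365 days = 2920 h
Energy = 0.215 kW × 2920 h = 627.8 kWh
Tier 1 (0–340 kWh): 340 × $0.31 = $105.4
Tier 2 (340–505 kWh): 165 × $0.36 = $59.4
Above 505 kWh: 122.8 × $0.39 = $47.892
Bill = $212.69

$212.69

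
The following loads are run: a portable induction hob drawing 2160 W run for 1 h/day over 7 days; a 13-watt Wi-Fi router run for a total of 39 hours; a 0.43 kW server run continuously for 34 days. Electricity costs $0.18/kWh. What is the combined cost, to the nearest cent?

portable induction hob: Runtime = 1 h/day × 7 days = 7 h
portable induction hob: 2.16 kW × 7 h = 15.12 kWh
Wi-Fi router: 0.013 kW × 39 h = 0.507 kWh
server: Runtime = 24 h × 34 = 816 h
server: 0.43 kW × 816 h = 350.88 kWh
Total energy = 366.507 kWh
Cost = 366.507 × $0.18 = $65.97

$65.97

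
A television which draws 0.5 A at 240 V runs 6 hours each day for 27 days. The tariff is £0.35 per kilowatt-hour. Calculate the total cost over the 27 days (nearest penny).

£6.80

Power = 0.5 A × 240 V = 120 W = 0.12 kW
Runtime = 6 h/day × 27 days = 162 h
Energy = 0.12 kW × 162 h = 19.44 kWh
Cost = 19.44 kWh × £0.35/kWh = £6.80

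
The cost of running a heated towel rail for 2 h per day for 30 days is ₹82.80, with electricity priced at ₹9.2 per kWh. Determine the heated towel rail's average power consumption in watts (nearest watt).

Energy = ₹82.80 ÷ ₹9.2/kWh = 9 kWh
Runtime = 2 h/day × 30 days = 60 h
Power = 9 kWh ÷ 60 h = 0.15 kW = 150 W

150 W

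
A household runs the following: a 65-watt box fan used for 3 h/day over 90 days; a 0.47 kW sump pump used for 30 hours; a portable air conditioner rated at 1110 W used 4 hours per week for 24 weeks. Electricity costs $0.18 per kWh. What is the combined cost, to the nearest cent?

box fan: Runtime = 3 h/day × 90 days = 270 h
box fan: 0.065 kW × 270 h = 17.55 kWh
sump pump: 0.47 kW × 30 h = 14.1 kWh
portable air conditioner: Runtime = 4 h/week × 24 weeks = 96 h
portable air conditioner: 1.11 kW × 96 h = 106.56 kWh
Total energy = 138.21 kWh
Cost = 138.21 × $0.18 = $24.88

$24.88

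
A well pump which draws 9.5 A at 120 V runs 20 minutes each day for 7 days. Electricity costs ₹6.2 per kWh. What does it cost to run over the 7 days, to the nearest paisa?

Power = 9.5 A × 120 V = 1140 W = 1.14 kW
Runtime = 20 min × 7 = 140 min = 2.333333… h
Energy = 1.14 kW × 2.333333… h = 2.66 kWh
Cost = 2.66 kWh × ₹6.2/kWh = ₹16.49

₹16.49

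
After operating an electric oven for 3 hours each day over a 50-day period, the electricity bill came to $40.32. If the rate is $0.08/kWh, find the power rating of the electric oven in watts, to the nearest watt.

3360 W

Energy = $40.32 ÷ $0.08/kWh = 504 kWh
Runtime = 3 h/day × 50 days = 150 h
Power = 504 kWh ÷ 150 h = 3.36 kW = 3360 W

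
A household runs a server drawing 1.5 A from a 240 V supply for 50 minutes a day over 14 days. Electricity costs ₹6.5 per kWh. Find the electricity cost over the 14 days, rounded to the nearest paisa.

₹27.30

Power = 1.5 A × 240 V = 360 W = 0.36 kW
Runtime = 50 min × 14 = 700 min = 11.666666… h
Energy = 0.36 kW × 11.666666… h = 4.2 kWh
Cost = 4.2 kWh × ₹6.5/kWh = ₹27.30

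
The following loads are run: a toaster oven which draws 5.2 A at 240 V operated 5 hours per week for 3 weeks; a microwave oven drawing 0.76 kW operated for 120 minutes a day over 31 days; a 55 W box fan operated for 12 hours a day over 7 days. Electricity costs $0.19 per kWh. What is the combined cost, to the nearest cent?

toaster oven: Power = 5.2 A × 240 V = 1248 W = 1.248 kW
toaster oven: Runtime = 5 h/week × 3 weeks = 15 h
toaster oven: 1.248 kW × 15 h = 18.72 kWh
microwave oven: Runtime = 120 min × 31 = 3720 min = 62 h
microwave oven: 0.76 kW × 62 h = 47.12 kWh
box fan: Runtime = 12 h/day × 7 days = 84 h
box fan: 0.055 kW × 84 h = 4.62 kWh
Total energy = 70.46 kWh
Cost = 70.46 × $0.19 = $13.39

$13.39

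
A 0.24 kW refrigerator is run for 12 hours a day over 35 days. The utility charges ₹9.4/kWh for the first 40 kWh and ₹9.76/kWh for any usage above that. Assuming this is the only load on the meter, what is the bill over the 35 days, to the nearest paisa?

Runtime = 12 h/day × 35 days = 420 h
Energy = 0.24 kW × 420 h = 100.8 kWh
Tier 1 (0–40 kWh): 40 × ₹9.4 = ₹376
Above 40 kWh: 60.8 × ₹9.76 = ₹593.408
Bill = ₹969.41

₹969.41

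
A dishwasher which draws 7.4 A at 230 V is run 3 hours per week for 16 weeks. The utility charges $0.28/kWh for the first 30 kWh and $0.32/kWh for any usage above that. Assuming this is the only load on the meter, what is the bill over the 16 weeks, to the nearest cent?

$24.94

Power = 7.4 A × 230 V = 1702 W = 1.702 kW
Runtime = 3 h/week × 16 weeks = 48 h
Energy = 1.702 kW × 48 h = 81.696 kWh
Tier 1 (0–30 kWh): 30 × $0.28 = $8.4
Above 30 kWh: 51.696 × $0.32 = $16.54272
Bill = $24.94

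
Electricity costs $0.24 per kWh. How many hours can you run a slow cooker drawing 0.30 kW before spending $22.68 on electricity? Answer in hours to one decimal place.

315.0 h

Energy available = $22.68 ÷ $0.24/kWh = 94.5 kWh
Hours = 94.5 kWh ÷ 0.3 kW = 315.0 h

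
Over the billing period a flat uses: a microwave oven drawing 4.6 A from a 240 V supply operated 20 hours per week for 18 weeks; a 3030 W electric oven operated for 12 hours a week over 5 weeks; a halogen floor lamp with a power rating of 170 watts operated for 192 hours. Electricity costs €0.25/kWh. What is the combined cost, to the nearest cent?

€152.97

microwave oven: Power = 4.6 A × 240 V = 1104 W = 1.104 kW
microwave oven: Runtime = 20 h/week × 18 weeks = 360 h
microwave oven: 1.104 kW × 360 h = 397.44 kWh
electric oven: Runtime = 12 h/week × 5 weeks = 60 h
electric oven: 3.03 kW × 60 h = 181.8 kWh
halogen floor lamp: 0.17 kW × 192 h = 32.64 kWh
Total energy = 611.88 kWh
Cost = 611.88 × €0.25 = €152.97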